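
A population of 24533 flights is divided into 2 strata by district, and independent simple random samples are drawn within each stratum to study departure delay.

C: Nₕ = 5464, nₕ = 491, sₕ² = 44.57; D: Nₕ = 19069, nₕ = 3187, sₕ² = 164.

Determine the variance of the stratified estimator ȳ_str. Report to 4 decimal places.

0.0300

Var(ȳ_str) = Σₕ Wₕ²(1 − fₕ)sₕ²/nₕ with Wₕ = Nₕ/N, N = 24533.
C: Wₕ = 0.22272042; term = 0.22272042²·(1 − 0.08986091)·44.57/491 = 0.0040981606.
D: Wₕ = 0.77727958; term = 0.77727958²·(1 − 0.16712990)·164/3187 = 0.025893668.
Sum = 0.029991829.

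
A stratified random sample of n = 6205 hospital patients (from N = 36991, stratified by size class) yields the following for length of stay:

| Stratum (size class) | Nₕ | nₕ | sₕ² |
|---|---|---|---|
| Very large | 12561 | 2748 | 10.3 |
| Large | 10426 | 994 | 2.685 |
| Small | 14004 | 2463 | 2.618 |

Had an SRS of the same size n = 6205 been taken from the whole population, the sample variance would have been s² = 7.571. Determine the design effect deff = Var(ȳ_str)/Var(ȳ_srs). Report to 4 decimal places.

0.6473

Var(ȳ_str) = Σ Wₕ²(1−fₕ)sₕ²/nₕ with Wₕ = Nₕ/36991:
  Very large: (12561/36991)²·(1−2748/12561)·10.3/2748 = 3.3764037 × 10^-4
  Large: (10426/36991)²·(1−994/10426)·2.685/994 = 1.941276 × 10^-4
  Small: (14004/36991)²·(1−2463/14004)·2.618/2463 = 1.2554766 × 10^-4
  → Var(ȳ_str) = 6.5731563 × 10^-4.
Var(ȳ_srs) = (1 − 6205/36991)·7.571/6205 = 0.0010154736.
deff = (6.5731563 × 10^-4) / 0.0010154736 = 0.6473.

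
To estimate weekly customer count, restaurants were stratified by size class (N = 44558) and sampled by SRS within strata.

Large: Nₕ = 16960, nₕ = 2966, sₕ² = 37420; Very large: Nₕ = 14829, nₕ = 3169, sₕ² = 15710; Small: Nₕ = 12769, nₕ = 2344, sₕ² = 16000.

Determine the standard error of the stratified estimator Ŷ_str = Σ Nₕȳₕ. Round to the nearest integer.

Var(Ŷ_str) = Σₕ Nₕ²(1 − fₕ)sₕ²/nₕ.
Large: 16960²·(1 − 2966/16960)·37420/2966 = 2.9943348 × 10^9.
Very large: 14829²·(1 − 3169/14829)·15710/3169 = 8.5716487 × 10^8.
Small: 12769²·(1 − 2344/12769)·16000/2344 = 9.0864727 × 10^8.
Sum = 4.7601469 × 10^9.
SE = √(4.7601469 × 10^9) = 68994.

68994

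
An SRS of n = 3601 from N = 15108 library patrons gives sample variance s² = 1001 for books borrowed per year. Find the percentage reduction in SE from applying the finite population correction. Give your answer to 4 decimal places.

12.7275

f = n/N = 3601/15108 = 0.23835054.
SE_no-fpc = √(s²/n) = 0.52723651; SE_fpc = √((1−f)s²/n) = 0.46013265.
Ratio = √(1−f) = 0.87272530. Reduction = 100·(1 − 0.87272530) = 12.7275%.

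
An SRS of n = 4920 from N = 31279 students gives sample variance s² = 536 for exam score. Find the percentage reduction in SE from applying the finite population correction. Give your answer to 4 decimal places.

8.2010

f = n/N = 4920/31279 = 0.15729403.
SE_no-fpc = √(s²/n) = 0.33006528; SE_fpc = √((1−f)s²/n) = 0.30299669.
Ratio = √(1−f) = 0.91799018. Reduction = 100·(1 − 0.91799018) = 8.2010%.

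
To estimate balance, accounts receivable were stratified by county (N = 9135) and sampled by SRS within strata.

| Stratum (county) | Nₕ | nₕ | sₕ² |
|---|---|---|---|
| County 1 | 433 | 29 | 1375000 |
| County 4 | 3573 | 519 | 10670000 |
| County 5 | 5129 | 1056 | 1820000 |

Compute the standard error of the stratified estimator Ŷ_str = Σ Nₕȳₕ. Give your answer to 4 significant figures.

518300

Var(Ŷ_str) = Σₕ Nₕ²(1 − fₕ)sₕ²/nₕ.
County 1: 433²·(1 − 29/433)·1375000/29 = 8.2941897 × 10^9.
County 4: 3573²·(1 − 519/3573)·10670000/519 = 2.2433607 × 10^11.
County 5: 5129²·(1 − 1056/5129)·1820000/1056 = 3.6004317 × 10^10.
Sum = 2.6863458 × 10^11.
SE = √(2.6863458 × 10^11) = 518300.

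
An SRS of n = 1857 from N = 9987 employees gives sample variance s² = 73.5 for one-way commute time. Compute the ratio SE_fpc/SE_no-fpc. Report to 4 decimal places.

0.9023

f = n/N = 1857/9987 = 0.18594172.
SE_no-fpc = √(s²/n) = 0.19894715; SE_fpc = √((1−f)s²/n) = 0.17950042.
Ratio = √(1−f) = 0.90225178.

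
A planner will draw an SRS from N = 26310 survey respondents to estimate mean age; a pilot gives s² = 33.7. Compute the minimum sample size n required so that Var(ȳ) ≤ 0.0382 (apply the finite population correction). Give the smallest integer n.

Without fpc, n₀ = s²/D = 33.7/0.0382 = 882.1990.
With fpc, (1 − n/N)·s²/n ≤ D requires n ≥ n₀/(1 + n₀/N) = 882.1990/(1 + 882.1990/26310) = 853.5777.
Rounding up, n = 854.

854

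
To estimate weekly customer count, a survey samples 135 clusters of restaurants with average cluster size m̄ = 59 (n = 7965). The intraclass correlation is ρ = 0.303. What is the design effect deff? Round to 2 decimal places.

18.57

deff = 1 + (59 − 1)·0.303 = 1 + 17.574 = 18.574.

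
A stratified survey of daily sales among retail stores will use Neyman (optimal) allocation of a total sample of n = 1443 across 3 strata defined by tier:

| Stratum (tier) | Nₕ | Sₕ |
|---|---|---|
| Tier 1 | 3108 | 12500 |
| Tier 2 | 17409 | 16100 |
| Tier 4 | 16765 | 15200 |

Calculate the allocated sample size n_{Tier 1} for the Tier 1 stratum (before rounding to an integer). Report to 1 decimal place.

Neyman allocation: nₕ = n·NₕSₕ / Σⱼ NⱼSⱼ.
Σ NⱼSⱼ = 3108·12500 + 17409·16100 + 16765·15200 = 5.739629 × 10^8.
n_{Tier 1} = 1443·3108·12500 / (5.739629 × 10^8) = 97.7.

97.7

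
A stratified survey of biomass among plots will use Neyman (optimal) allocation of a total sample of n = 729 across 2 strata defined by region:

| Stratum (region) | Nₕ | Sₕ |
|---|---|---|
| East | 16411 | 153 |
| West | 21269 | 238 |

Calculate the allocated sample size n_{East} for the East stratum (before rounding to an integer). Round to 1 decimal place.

Neyman allocation: nₕ = n·NₕSₕ / Σⱼ NⱼSⱼ.
Σ NⱼSⱼ = 16411·153 + 21269·238 = 7.572905 × 10^6.
n_{East} = 729·16411·153 / (7.572905 × 10^6) = 241.7.

241.7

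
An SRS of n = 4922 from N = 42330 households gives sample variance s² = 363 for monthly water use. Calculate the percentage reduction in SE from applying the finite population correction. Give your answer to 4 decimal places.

5.9935

f = n/N = 4922/42330 = 0.11627687.
SE_no-fpc = √(s²/n) = 0.27157045; SE_fpc = √((1−f)s²/n) = 0.25529401.
Ratio = √(1−f) = 0.94006549. Reduction = 100·(1 − 0.94006549) = 5.9935%.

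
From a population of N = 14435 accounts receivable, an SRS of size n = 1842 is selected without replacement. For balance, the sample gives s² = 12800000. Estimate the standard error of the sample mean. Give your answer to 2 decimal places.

77.86

Under SRS without replacement, Var(ȳ) = (1 − f)·s²/n with f = n/N = 1842/14435 = 0.12760651.
Var(ȳ) = (1 − 0.12760651)·12800000/1842 = 0.87239349·6948.9685 = 6062.2349.
SE(ȳ) = √(6062.2349) = 77.86.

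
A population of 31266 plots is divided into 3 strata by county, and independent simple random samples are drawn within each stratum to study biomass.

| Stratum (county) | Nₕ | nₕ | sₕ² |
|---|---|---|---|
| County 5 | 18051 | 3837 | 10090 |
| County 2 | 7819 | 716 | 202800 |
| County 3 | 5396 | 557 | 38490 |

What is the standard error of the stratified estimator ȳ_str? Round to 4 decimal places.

4.3160

Var(ȳ_str) = Σₕ Wₕ²(1 − fₕ)sₕ²/nₕ with Wₕ = Nₕ/N, N = 31266.
County 5: Wₕ = 0.57733640; term = 0.57733640²·(1 − 0.21256440)·10090/3837 = 0.69019578.
County 2: Wₕ = 0.25007996; term = 0.25007996²·(1 − 0.09157181)·202800/716 = 16.091751.
County 3: Wₕ = 0.17258364; term = 0.17258364²·(1 − 0.10322461)·38490/557 = 1.8457617.
Sum = 18.627708.
SE = √(18.627708) = 4.3160.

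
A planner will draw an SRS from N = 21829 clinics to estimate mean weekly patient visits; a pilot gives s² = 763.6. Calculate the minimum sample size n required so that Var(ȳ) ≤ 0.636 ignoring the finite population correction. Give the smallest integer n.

1201

Without fpc, n₀ = s²/D = 763.6/0.636 = 1200.6289.
Rounding up, n = 1201.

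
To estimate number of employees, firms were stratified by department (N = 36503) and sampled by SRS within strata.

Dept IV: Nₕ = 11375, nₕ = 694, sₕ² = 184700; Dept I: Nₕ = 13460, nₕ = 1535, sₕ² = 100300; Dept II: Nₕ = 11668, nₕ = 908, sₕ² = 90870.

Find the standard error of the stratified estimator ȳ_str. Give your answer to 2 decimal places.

Var(ȳ_str) = Σₕ Wₕ²(1 − fₕ)sₕ²/nₕ with Wₕ = Nₕ/N, N = 36503.
Dept IV: Wₕ = 0.31161822; term = 0.31161822²·(1 − 0.06101099)·184700/694 = 24.266862.
Dept I: Wₕ = 0.36873682; term = 0.36873682²·(1 − 0.11404160)·100300/1535 = 7.8711626.
Dept II: Wₕ = 0.31964496; term = 0.31964496²·(1 − 0.07781968)·90870/908 = 9.4294477.
Sum = 41.567472.
SE = √(41.567472) = 6.45.

6.45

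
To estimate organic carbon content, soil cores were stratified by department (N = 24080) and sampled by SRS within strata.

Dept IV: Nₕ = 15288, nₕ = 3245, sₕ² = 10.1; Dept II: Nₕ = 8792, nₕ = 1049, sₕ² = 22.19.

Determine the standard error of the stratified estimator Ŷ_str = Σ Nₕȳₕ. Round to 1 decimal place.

Var(Ŷ_str) = Σₕ Nₕ²(1 − fₕ)sₕ²/nₕ.
Dept IV: 15288²·(1 − 3245/15288)·10.1/3245 = 573049.36.
Dept II: 8792²·(1 − 1049/8792)·22.19/1049 = 1.4400539 × 10^6.
Sum = 2.0131033 × 10^6.
SE = √(2.0131033 × 10^6) = 1418.8.

1418.8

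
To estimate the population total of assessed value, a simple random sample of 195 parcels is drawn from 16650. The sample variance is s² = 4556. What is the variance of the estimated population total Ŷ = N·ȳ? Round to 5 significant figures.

6.4012 × 10^9

Var(Ŷ) = N²·Var(ȳ) = N²·(1 − n/N)·s²/n.
f = 195/16650 = 0.01171171; Var(ȳ) = 0.98828829·4556/195 = 23.090469.
Var(Ŷ) = 16650² · 23.090469 = 6.4011975 × 10^9.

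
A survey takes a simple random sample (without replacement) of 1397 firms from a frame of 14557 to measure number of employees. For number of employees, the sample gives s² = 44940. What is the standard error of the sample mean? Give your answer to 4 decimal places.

Under SRS without replacement, Var(ȳ) = (1 − f)·s²/n with f = n/N = 1397/14557 = 0.09596758.
Var(ȳ) = (1 − 0.09596758)·44940/1397 = 0.90403242·32.168933 = 29.081759.
SE(ȳ) = √(29.081759) = 5.3928.

5.3928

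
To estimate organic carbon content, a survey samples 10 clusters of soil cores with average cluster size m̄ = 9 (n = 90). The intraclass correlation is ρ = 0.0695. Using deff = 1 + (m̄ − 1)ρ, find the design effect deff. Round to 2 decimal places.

1.56

deff = 1 + (9 − 1)·0.0695 = 1 + 0.556 = 1.556.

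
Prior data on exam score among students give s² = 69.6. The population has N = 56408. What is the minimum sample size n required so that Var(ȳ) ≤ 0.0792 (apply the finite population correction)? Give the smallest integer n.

866

Without fpc, n₀ = s²/D = 69.6/0.0792 = 878.7879.
With fpc, (1 − n/N)·s²/n ≤ D requires n ≥ n₀/(1 + n₀/N) = 878.7879/(1 + 878.7879/56408) = 865.3072.
Rounding up, n = 866.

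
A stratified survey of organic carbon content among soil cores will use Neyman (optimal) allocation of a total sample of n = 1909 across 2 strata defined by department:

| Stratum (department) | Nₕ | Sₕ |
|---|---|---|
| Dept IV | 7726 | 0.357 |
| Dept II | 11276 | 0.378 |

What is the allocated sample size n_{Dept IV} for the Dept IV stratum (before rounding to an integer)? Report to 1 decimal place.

Neyman allocation: nₕ = n·NₕSₕ / Σⱼ NⱼSⱼ.
Σ NⱼSⱼ = 7726·0.357 + 11276·0.378 = 7020.51.
n_{Dept IV} = 1909·7726·0.357 / 7020.51 = 750.0.

750.0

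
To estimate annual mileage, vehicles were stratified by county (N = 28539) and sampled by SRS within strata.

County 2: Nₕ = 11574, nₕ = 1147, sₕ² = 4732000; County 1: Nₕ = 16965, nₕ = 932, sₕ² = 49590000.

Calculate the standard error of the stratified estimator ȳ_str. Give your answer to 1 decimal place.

Var(ȳ_str) = Σₕ Wₕ²(1 − fₕ)sₕ²/nₕ with Wₕ = Nₕ/N, N = 28539.
County 2: Wₕ = 0.40555030; term = 0.40555030²·(1 − 0.09910143)·4732000/1147 = 611.28912.
County 1: Wₕ = 0.59444970; term = 0.59444970²·(1 − 0.05493663)·49590000/932 = 17769.26.
Sum = 18380.549.
SE = √(18380.549) = 135.6.

135.6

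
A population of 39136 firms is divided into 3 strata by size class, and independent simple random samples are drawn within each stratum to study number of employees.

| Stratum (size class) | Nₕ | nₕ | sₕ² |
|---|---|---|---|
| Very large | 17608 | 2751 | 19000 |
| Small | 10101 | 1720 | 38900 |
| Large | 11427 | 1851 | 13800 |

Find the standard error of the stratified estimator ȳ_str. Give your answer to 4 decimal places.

Var(ȳ_str) = Σₕ Wₕ²(1 − fₕ)sₕ²/nₕ with Wₕ = Nₕ/N, N = 39136.
Very large: Wₕ = 0.44991823; term = 0.44991823²·(1 − 0.15623580)·19000/2751 = 1.1796449.
Small: Wₕ = 0.25809996; term = 0.25809996²·(1 − 0.17028017)·38900/1720 = 1.2500532.
Large: Wₕ = 0.29198181; term = 0.29198181²·(1 − 0.16198477)·13800/1851 = 0.53264292.
Sum = 2.962341.
SE = √(2.962341) = 1.7211.

1.7211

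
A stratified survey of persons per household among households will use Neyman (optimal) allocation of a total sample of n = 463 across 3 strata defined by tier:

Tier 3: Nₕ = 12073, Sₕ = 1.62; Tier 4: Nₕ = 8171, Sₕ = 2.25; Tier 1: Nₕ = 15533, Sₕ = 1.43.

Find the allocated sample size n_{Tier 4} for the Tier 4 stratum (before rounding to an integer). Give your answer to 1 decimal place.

141.5

Neyman allocation: nₕ = n·NₕSₕ / Σⱼ NⱼSⱼ.
Σ NⱼSⱼ = 12073·1.62 + 8171·2.25 + 15533·1.43 = 60155.2.
n_{Tier 4} = 463·8171·2.25 / 60155.2 = 141.5.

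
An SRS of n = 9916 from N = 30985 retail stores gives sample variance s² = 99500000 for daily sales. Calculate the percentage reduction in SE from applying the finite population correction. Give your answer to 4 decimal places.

f = n/N = 9916/30985 = 0.32002582.
SE_no-fpc = √(s²/n) = 100.17129; SE_fpc = √((1−f)s²/n) = 82.601796.
Ratio = √(1−f) = 0.82460547. Reduction = 100·(1 − 0.82460547) = 17.5395%.

17.5395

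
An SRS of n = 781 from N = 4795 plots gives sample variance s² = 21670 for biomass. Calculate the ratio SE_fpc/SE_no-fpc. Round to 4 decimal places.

f = n/N = 781/4795 = 0.16287800.
SE_no-fpc = √(s²/n) = 5.2674927; SE_fpc = √((1−f)s²/n) = 4.8194593.
Ratio = √(1−f) = 0.91494372.

0.9149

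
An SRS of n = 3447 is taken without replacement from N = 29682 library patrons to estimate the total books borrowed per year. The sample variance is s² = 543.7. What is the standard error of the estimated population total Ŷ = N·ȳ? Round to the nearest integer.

Var(Ŷ) = N²·Var(ȳ) = N²·(1 − n/N)·s²/n.
f = 3447/29682 = 0.11613099; Var(ȳ) = 0.88386901·543.7/3447 = 0.13941386.
Var(Ŷ) = 29682² · 0.13941386 = 1.2282656 × 10^8.
SE(Ŷ) = √(1.2282656 × 10^8) = 11083.

11083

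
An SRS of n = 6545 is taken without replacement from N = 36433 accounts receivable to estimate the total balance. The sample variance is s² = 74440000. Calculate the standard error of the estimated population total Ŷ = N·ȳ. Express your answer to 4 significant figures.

3.519 × 10^6

Var(Ŷ) = N²·Var(ȳ) = N²·(1 − n/N)·s²/n.
f = 6545/36433 = 0.17964483; Var(ȳ) = 0.82035517·74440000/6545 = 9330.365.
Var(Ŷ) = 36433² · 9330.365 = 1.2384786 × 10^13.
SE(Ŷ) = √(1.2384786 × 10^13) = 3.519 × 10^6.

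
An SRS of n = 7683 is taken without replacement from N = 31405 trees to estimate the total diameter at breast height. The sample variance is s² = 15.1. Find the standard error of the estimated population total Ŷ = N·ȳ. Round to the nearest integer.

1210

Var(Ŷ) = N²·Var(ȳ) = N²·(1 − n/N)·s²/n.
f = 7683/31405 = 0.24464257; Var(ȳ) = 0.75535743·15.1/7683 = 0.001484563.
Var(Ŷ) = 31405² · 0.001484563 = 1.4641859 × 10^6.
SE(Ŷ) = √(1.4641859 × 10^6) = 1210.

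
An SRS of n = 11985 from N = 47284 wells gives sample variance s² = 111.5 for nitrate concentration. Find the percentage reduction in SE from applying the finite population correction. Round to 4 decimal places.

f = n/N = 11985/47284 = 0.25346840.
SE_no-fpc = √(s²/n) = 0.096453594; SE_fpc = √((1−f)s²/n) = 0.083337892.
Ratio = √(1−f) = 0.86402060. Reduction = 100·(1 − 0.86402060) = 13.5979%.

13.5979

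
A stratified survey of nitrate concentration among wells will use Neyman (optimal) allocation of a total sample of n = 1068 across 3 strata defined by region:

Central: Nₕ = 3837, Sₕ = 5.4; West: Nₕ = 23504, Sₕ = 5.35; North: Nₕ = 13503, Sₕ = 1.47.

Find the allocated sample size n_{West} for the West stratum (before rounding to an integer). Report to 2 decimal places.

Neyman allocation: nₕ = n·NₕSₕ / Σⱼ NⱼSⱼ.
Σ NⱼSⱼ = 3837·5.4 + 23504·5.35 + 13503·1.47 = 166315.61.
n_{West} = 1068·23504·5.35 / 166315.61 = 807.48.

807.48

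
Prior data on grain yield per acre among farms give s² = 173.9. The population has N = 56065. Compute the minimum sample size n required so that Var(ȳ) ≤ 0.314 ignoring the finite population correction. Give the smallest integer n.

Without fpc, n₀ = s²/D = 173.9/0.314 = 553.8217.
Rounding up, n = 554.

554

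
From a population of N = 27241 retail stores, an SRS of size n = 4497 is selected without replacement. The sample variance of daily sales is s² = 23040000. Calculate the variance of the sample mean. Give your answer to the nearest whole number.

4278

Under SRS without replacement, Var(ȳ) = (1 − f)·s²/n with f = n/N = 4497/27241 = 0.16508205.
Var(ȳ) = (1 − 0.16508205)·23040000/4497 = 0.83491795·5123.4156 = 4277.6317.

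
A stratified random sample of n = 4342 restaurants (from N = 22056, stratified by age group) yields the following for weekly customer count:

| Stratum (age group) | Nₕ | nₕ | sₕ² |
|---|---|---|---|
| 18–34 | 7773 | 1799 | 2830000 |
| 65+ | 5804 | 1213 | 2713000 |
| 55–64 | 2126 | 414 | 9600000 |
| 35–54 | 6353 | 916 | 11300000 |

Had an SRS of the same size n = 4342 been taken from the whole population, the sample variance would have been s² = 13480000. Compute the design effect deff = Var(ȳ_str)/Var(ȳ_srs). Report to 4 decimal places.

0.5302

Var(ȳ_str) = Σ Wₕ²(1−fₕ)sₕ²/nₕ with Wₕ = Nₕ/22056:
  18–34: (7773/22056)²·(1−1799/7773)·2830000/1799 = 150.16048
  65+: (5804/22056)²·(1−1213/5804)·2713000/1213 = 122.50962
  55–64: (2126/22056)²·(1−414/2126)·9600000/414 = 173.49398
  35–54: (6353/22056)²·(1−916/6353)·11300000/916 = 875.92647
  → Var(ȳ_str) = 1322.0906.
Var(ȳ_srs) = (1 − 4342/22056)·13480000/4342 = 2493.3885.
deff = 1322.0906 / 2493.3885 = 0.5302.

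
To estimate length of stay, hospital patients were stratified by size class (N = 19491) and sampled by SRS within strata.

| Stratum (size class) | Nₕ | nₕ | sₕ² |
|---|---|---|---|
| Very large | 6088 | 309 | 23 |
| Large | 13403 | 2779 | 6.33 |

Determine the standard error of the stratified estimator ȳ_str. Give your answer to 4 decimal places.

Var(ȳ_str) = Σₕ Wₕ²(1 − fₕ)sₕ²/nₕ with Wₕ = Nₕ/N, N = 19491.
Very large: Wₕ = 0.31234929; term = 0.31234929²·(1 − 0.05075558)·23/309 = 0.0068933202.
Large: Wₕ = 0.68765071; term = 0.68765071²·(1 − 0.20734164)·6.33/2779 = 8.5376235 × 10^-4.
Sum = 0.0077470826.
SE = √(0.0077470826) = 0.0880.

0.0880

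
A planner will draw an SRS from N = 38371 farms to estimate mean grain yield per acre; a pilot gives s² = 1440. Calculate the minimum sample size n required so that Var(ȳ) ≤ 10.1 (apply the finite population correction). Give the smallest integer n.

Without fpc, n₀ = s²/D = 1440/10.1 = 142.5743.
With fpc, (1 − n/N)·s²/n ≤ D requires n ≥ n₀/(1 + n₀/N) = 142.5743/(1 + 142.5743/38371) = 142.0465.
Rounding up, n = 143.

143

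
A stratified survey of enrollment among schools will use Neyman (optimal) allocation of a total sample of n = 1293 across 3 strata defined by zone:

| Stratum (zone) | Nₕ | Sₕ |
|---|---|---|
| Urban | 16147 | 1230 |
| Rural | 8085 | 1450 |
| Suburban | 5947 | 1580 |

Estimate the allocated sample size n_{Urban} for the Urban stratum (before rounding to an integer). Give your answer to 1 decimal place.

Neyman allocation: nₕ = n·NₕSₕ / Σⱼ NⱼSⱼ.
Σ NⱼSⱼ = 16147·1230 + 8085·1450 + 5947·1580 = 4.098032 × 10^7.
n_{Urban} = 1293·16147·1230 / (4.098032 × 10^7) = 626.6.

626.6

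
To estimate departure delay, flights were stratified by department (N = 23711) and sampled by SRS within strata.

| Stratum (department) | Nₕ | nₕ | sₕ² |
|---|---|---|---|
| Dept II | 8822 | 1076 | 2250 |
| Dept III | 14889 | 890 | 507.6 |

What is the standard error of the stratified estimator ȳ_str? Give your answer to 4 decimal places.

Var(ȳ_str) = Σₕ Wₕ²(1 − fₕ)sₕ²/nₕ with Wₕ = Nₕ/N, N = 23711.
Dept II: Wₕ = 0.37206360; term = 0.37206360²·(1 − 0.12196781)·2250/1076 = 0.25416459.
Dept III: Wₕ = 0.62793640; term = 0.62793640²·(1 − 0.05977567)·507.6/890 = 0.21144353.
Sum = 0.46560812.
SE = √(0.46560812) = 0.6824.

0.6824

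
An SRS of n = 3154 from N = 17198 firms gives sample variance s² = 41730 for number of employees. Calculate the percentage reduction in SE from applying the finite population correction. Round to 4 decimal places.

9.6337

f = n/N = 3154/17198 = 0.18339342.
SE_no-fpc = √(s²/n) = 3.6374191; SE_fpc = √((1−f)s²/n) = 3.2870006.
Ratio = √(1−f) = 0.90366287. Reduction = 100·(1 − 0.90366287) = 9.6337%.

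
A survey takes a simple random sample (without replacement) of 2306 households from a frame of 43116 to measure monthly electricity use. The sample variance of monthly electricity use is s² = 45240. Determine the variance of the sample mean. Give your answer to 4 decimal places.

Under SRS without replacement, Var(ȳ) = (1 − f)·s²/n with f = n/N = 2306/43116 = 0.05348363.
Var(ȳ) = (1 − 0.05348363)·45240/2306 = 0.94651637·19.618387 = 18.569124.

18.5691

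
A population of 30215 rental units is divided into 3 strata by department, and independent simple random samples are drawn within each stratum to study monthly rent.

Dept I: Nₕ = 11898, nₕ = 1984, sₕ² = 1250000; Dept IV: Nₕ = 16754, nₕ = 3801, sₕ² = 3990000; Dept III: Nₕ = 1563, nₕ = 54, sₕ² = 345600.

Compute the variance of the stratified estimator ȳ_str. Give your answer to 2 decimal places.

347.47

Var(ȳ_str) = Σₕ Wₕ²(1 − fₕ)sₕ²/nₕ with Wₕ = Nₕ/N, N = 30215.
Dept I: Wₕ = 0.39377792; term = 0.39377792²·(1 − 0.16675071)·1250000/1984 = 81.404053.
Dept IV: Wₕ = 0.55449280; term = 0.55449280²·(1 − 0.22687119)·3990000/3801 = 249.52767.
Dept III: Wₕ = 0.05172927; term = 0.05172927²·(1 − 0.03454894)·345600/54 = 16.534193.
Sum = 347.46592.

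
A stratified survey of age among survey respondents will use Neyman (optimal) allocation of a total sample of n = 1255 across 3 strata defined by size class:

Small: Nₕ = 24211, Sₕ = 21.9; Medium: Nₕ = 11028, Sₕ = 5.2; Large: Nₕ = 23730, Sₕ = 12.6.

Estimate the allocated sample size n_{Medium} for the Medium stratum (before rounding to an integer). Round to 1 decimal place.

81.2

Neyman allocation: nₕ = n·NₕSₕ / Σⱼ NⱼSⱼ.
Σ NⱼSⱼ = 24211·21.9 + 11028·5.2 + 23730·12.6 = 886564.5.
n_{Medium} = 1255·11028·5.2 / 886564.5 = 81.2.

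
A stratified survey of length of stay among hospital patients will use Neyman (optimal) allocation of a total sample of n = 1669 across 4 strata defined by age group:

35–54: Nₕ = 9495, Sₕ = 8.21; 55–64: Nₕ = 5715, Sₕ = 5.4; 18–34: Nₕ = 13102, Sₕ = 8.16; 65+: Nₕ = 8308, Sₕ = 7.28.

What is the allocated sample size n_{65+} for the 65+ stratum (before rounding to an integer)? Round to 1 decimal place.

Neyman allocation: nₕ = n·NₕSₕ / Σⱼ NⱼSⱼ.
Σ NⱼSⱼ = 9495·8.21 + 5715·5.4 + 13102·8.16 + 8308·7.28 = 276209.51.
n_{65+} = 1669·8308·7.28 / 276209.51 = 365.5.

365.5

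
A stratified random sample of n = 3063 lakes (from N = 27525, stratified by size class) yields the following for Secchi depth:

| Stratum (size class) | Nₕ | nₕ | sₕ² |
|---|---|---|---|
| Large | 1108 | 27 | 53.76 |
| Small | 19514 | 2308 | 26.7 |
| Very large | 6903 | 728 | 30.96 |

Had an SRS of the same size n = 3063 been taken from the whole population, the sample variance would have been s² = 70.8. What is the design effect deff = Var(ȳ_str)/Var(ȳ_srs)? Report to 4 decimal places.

Var(ȳ_str) = Σ Wₕ²(1−fₕ)sₕ²/nₕ with Wₕ = Nₕ/27525:
  Large: (1108/27525)²·(1−27/1108)·53.76/27 = 0.0031477939
  Small: (19514/27525)²·(1−2308/19514)·26.7/2308 = 0.0051268076
  Very large: (6903/27525)²·(1−728/6903)·30.96/728 = 0.0023927083
  → Var(ȳ_str) = 0.01066731.
Var(ȳ_srs) = (1 − 3063/27525)·70.8/3063 = 0.020542386.
deff = 0.01066731 / 0.020542386 = 0.5193.

0.5193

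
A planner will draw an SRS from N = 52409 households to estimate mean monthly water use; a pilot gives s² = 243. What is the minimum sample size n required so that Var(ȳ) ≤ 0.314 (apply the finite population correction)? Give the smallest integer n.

763

Without fpc, n₀ = s²/D = 243/0.314 = 773.8854.
With fpc, (1 − n/N)·s²/n ≤ D requires n ≥ n₀/(1 + n₀/N) = 773.8854/(1 + 773.8854/52409) = 762.6243.
Rounding up, n = 763.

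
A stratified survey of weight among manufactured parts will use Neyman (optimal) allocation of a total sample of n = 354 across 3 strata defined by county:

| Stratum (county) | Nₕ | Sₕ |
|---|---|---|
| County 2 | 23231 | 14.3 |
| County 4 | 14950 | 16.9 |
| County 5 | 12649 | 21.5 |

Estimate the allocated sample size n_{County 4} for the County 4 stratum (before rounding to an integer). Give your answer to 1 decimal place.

104.4

Neyman allocation: nₕ = n·NₕSₕ / Σⱼ NⱼSⱼ.
Σ NⱼSⱼ = 23231·14.3 + 14950·16.9 + 12649·21.5 = 856811.8.
n_{County 4} = 354·14950·16.9 / 856811.8 = 104.4.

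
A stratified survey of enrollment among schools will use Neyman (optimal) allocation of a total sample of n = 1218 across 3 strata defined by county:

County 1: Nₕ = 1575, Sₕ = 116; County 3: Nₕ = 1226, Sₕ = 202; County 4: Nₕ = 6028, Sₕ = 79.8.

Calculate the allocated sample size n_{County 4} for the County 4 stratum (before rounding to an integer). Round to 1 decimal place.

Neyman allocation: nₕ = n·NₕSₕ / Σⱼ NⱼSⱼ.
Σ NⱼSⱼ = 1575·116 + 1226·202 + 6028·79.8 = 911386.4.
n_{County 4} = 1218·6028·79.8 / 911386.4 = 642.9.

642.9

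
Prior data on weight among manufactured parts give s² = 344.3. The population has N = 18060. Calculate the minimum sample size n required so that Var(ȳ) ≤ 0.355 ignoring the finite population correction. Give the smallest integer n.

Without fpc, n₀ = s²/D = 344.3/0.355 = 969.8592.
Rounding up, n = 970.

970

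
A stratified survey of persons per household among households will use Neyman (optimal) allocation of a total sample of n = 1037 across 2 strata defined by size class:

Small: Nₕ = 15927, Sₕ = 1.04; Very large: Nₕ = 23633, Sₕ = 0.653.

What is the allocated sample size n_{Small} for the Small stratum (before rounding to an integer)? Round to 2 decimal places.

Neyman allocation: nₕ = n·NₕSₕ / Σⱼ NⱼSⱼ.
Σ NⱼSⱼ = 15927·1.04 + 23633·0.653 = 31996.429.
n_{Small} = 1037·15927·1.04 / 31996.429 = 536.84.

536.84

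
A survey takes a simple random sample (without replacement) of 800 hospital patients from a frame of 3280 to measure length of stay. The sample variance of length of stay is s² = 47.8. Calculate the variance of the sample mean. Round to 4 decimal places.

0.0452

Under SRS without replacement, Var(ȳ) = (1 − f)·s²/n with f = n/N = 800/3280 = 0.24390244.
Var(ȳ) = (1 − 0.24390244)·47.8/800 = 0.75609756·0.05975 = 0.045176829.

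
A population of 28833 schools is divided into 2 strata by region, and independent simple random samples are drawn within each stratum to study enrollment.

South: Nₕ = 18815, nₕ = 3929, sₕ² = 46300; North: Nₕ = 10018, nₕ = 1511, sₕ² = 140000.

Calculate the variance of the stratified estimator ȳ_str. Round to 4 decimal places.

Var(ȳ_str) = Σₕ Wₕ²(1 − fₕ)sₕ²/nₕ with Wₕ = Nₕ/N, N = 28833.
South: Wₕ = 0.65255090; term = 0.65255090²·(1 − 0.20882275)·46300/3929 = 3.9701008.
North: Wₕ = 0.34744910; term = 0.34744910²·(1 − 0.15082851)·140000/1511 = 9.4982013.
Sum = 13.468302.

13.4683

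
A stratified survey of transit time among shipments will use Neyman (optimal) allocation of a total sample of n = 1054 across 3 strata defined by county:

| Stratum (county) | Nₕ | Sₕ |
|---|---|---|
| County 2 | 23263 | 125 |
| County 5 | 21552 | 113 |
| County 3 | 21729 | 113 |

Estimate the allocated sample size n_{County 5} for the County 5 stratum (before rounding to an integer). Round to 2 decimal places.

329.15

Neyman allocation: nₕ = n·NₕSₕ / Σⱼ NⱼSⱼ.
Σ NⱼSⱼ = 23263·125 + 21552·113 + 21729·113 = 7.798628 × 10^6.
n_{County 5} = 1054·21552·113 / (7.798628 × 10^6) = 329.15.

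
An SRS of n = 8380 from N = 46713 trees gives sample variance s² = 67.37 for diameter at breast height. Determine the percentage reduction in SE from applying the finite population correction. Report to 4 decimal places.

f = n/N = 8380/46713 = 0.17939332.
SE_no-fpc = √(s²/n) = 0.089662587; SE_fpc = √((1−f)s²/n) = 0.081222956.
Ratio = √(1−f) = 0.90587344. Reduction = 100·(1 − 0.90587344) = 9.4127%.

9.4127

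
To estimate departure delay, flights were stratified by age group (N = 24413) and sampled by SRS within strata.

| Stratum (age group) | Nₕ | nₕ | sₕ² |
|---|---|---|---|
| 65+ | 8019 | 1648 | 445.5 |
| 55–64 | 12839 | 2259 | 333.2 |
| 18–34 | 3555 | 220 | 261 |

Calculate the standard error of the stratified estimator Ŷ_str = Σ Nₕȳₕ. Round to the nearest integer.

Var(Ŷ_str) = Σₕ Nₕ²(1 − fₕ)sₕ²/nₕ.
65+: 8019²·(1 − 1648/8019)·445.5/1648 = 1.3810784 × 10^7.
55–64: 12839²·(1 − 2259/12839)·333.2/2259 = 2.0035751 × 10^7.
18–34: 3555²·(1 − 220/3555)·261/220 = 1.4065438 × 10^7.
Sum = 4.7911973 × 10^7.
SE = √(4.7911973 × 10^7) = 6922.

6922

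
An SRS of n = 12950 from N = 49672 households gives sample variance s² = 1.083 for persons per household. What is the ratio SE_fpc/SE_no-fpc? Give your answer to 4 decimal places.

f = n/N = 12950/49672 = 0.26071026.
SE_no-fpc = √(s²/n) = 0.0091449081; SE_fpc = √((1−f)s²/n) = 0.0078629712.
Ratio = √(1−f) = 0.85981960.

0.8598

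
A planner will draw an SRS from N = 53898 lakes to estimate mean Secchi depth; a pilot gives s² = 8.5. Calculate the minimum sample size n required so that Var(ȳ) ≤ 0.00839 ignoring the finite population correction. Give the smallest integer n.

1014

Without fpc, n₀ = s²/D = 8.5/0.00839 = 1013.1108.
Rounding up, n = 1014.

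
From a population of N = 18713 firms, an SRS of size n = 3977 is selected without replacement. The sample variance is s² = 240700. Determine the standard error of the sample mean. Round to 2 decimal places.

Under SRS without replacement, Var(ȳ) = (1 − f)·s²/n with f = n/N = 3977/18713 = 0.21252605.
Var(ȳ) = (1 − 0.21252605)·240700/3977 = 0.78747395·60.523007 = 47.660292.
SE(ȳ) = √(47.660292) = 6.90.

6.90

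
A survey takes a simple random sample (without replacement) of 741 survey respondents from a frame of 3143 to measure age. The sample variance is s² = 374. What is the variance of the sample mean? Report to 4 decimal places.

0.3857

Under SRS without replacement, Var(ȳ) = (1 − f)·s²/n with f = n/N = 741/3143 = 0.23576201.
Var(ȳ) = (1 − 0.23576201)·374/741 = 0.76423799·0.50472335 = 0.38572876.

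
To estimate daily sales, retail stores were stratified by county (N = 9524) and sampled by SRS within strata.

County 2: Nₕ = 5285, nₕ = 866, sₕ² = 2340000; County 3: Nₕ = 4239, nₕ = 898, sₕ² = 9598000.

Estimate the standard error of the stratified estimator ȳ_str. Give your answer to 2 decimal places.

Var(ȳ_str) = Σₕ Wₕ²(1 − fₕ)sₕ²/nₕ with Wₕ = Nₕ/N, N = 9524.
County 2: Wₕ = 0.55491390; term = 0.55491390²·(1 − 0.16385998)·2340000/866 = 695.7099.
County 3: Wₕ = 0.44508610; term = 0.44508610²·(1 − 0.21184242)·9598000/898 = 1668.8048.
Sum = 2364.5147.
SE = √(2364.5147) = 48.63.

48.63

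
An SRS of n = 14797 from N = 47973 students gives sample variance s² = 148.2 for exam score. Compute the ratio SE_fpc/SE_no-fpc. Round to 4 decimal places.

f = n/N = 14797/47973 = 0.30844433.
SE_no-fpc = √(s²/n) = 0.10007769; SE_fpc = √((1−f)s²/n) = 0.083224431.
Ratio = √(1−f) = 0.83159826.

0.8316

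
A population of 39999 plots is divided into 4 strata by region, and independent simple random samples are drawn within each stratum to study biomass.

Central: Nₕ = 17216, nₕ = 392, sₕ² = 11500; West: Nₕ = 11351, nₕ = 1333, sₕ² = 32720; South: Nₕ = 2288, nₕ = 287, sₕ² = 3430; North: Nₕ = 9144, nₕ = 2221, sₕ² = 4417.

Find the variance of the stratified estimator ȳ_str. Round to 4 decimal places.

7.1685

Var(ȳ_str) = Σₕ Wₕ²(1 − fₕ)sₕ²/nₕ with Wₕ = Nₕ/N, N = 39999.
Central: Wₕ = 0.43041076; term = 0.43041076²·(1 − 0.02276952)·11500/392 = 5.3109843.
West: Wₕ = 0.28378209; term = 0.28378209²·(1 − 0.11743459)·32720/1333 = 1.7446167.
South: Wₕ = 0.05720143; term = 0.05720143²·(1 − 0.12543706)·3430/287 = 0.034199288.
North: Wₕ = 0.22860572; term = 0.22860572²·(1 − 0.24289151)·4417/2221 = 0.078688474.
Sum = 7.1684888.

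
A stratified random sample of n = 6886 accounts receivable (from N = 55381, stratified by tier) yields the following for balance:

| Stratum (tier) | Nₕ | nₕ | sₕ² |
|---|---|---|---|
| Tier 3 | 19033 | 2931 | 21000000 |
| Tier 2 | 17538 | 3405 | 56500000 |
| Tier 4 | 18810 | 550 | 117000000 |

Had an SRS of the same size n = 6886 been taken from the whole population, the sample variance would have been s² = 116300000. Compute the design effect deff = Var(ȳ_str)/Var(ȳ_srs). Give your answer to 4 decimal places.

1.7499

Var(ȳ_str) = Σ Wₕ²(1−fₕ)sₕ²/nₕ with Wₕ = Nₕ/55381:
  Tier 3: (19033/55381)²·(1−2931/19033)·21000000/2931 = 715.92736
  Tier 2: (17538/55381)²·(1−3405/17538)·56500000/3405 = 1340.9858
  Tier 4: (18810/55381)²·(1−550/18810)·117000000/550 = 23822.709
  → Var(ȳ_str) = 25879.622.
Var(ȳ_srs) = (1 − 6886/55381)·116300000/6886 = 14789.342.
deff = 25879.622 / 14789.342 = 1.7499.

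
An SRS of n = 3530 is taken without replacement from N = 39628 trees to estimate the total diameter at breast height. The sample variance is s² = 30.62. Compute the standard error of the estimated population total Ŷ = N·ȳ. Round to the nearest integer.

3523

Var(Ŷ) = N²·Var(ȳ) = N²·(1 − n/N)·s²/n.
f = 3530/39628 = 0.08907843; Var(ȳ) = 0.91092157·30.62/3530 = 0.007901535.
Var(Ŷ) = 39628² · 0.007901535 = 1.24084 × 10^7.
SE(Ŷ) = √(1.24084 × 10^7) = 3523.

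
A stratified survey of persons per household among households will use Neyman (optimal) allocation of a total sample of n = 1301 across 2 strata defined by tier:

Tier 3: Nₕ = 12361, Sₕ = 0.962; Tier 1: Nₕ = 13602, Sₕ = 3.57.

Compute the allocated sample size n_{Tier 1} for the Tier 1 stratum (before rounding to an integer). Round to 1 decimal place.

1045.1

Neyman allocation: nₕ = n·NₕSₕ / Σⱼ NⱼSⱼ.
Σ NⱼSⱼ = 12361·0.962 + 13602·3.57 = 60450.422.
n_{Tier 1} = 1301·13602·3.57 / 60450.422 = 1045.1.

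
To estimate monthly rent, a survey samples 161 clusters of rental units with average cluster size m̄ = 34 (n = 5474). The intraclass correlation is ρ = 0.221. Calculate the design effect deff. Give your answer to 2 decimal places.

8.29

deff = 1 + (34 − 1)·0.221 = 1 + 7.293 = 8.293.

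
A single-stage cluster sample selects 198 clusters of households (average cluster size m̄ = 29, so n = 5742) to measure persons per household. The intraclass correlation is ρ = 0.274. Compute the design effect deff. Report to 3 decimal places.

deff = 1 + (29 − 1)·0.274 = 1 + 7.672 = 8.672.

8.672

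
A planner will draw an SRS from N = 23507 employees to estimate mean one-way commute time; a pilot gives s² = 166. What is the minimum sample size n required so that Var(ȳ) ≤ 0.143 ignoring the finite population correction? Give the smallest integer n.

1161

Without fpc, n₀ = s²/D = 166/0.143 = 1160.8392.
Rounding up, n = 1161.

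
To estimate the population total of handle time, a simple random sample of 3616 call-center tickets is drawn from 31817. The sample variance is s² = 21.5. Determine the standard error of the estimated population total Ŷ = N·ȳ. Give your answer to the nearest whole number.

Var(Ŷ) = N²·Var(ȳ) = N²·(1 − n/N)·s²/n.
f = 3616/31817 = 0.11364994; Var(ȳ) = 0.88635006·21.5/3616 = 0.0052700571.
Var(Ŷ) = 31817² · 0.0052700571 = 5.3349921 × 10^6.
SE(Ŷ) = √(5.3349921 × 10^6) = 2310.

2310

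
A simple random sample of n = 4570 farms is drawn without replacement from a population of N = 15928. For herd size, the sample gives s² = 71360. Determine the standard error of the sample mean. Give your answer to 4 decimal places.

3.3369

Under SRS without replacement, Var(ȳ) = (1 − f)·s²/n with f = n/N = 4570/15928 = 0.28691612.
Var(ȳ) = (1 − 0.28691612)·71360/4570 = 0.71308388·15.61488 = 11.134719.
SE(ȳ) = √(11.134719) = 3.3369.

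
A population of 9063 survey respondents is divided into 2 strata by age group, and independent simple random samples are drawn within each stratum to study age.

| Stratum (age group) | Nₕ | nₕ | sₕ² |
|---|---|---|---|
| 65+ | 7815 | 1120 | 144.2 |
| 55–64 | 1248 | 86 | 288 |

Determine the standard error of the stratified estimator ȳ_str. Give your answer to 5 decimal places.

Var(ȳ_str) = Σₕ Wₕ²(1 − fₕ)sₕ²/nₕ with Wₕ = Nₕ/N, N = 9063.
65+: Wₕ = 0.86229725; term = 0.86229725²·(1 − 0.14331414)·144.2/1120 = 0.082013027.
55–64: Wₕ = 0.13770275; term = 0.13770275²·(1 − 0.06891026)·288/86 = 0.05912495.
Sum = 0.14113798.
SE = √(0.14113798) = 0.37568.

0.37568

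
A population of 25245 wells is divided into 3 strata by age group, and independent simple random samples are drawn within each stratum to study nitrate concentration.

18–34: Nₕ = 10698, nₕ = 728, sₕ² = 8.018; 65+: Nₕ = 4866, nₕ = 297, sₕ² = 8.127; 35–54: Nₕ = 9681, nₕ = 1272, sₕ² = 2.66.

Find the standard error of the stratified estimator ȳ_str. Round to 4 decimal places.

Var(ȳ_str) = Σₕ Wₕ²(1 − fₕ)sₕ²/nₕ with Wₕ = Nₕ/N, N = 25245.
18–34: Wₕ = 0.42376708; term = 0.42376708²·(1 − 0.06805010)·8.018/728 = 0.0018432391.
65+: Wₕ = 0.19275104; term = 0.19275104²·(1 − 0.06103576)·8.127/297 = 9.5458877 × 10^-4.
35–54: Wₕ = 0.38348188; term = 0.38348188²·(1 − 0.13139139)·2.66/1272 = 2.6712119 × 10^-4.
Sum = 0.0030649491.
SE = √(0.0030649491) = 0.0554.

0.0554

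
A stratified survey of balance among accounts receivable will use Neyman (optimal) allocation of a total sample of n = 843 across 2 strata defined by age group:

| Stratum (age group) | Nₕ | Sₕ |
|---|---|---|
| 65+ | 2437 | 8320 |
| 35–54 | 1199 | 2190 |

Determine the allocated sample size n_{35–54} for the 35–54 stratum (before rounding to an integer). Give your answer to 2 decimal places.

96.65

Neyman allocation: nₕ = n·NₕSₕ / Σⱼ NⱼSⱼ.
Σ NⱼSⱼ = 2437·8320 + 1199·2190 = 2.290165 × 10^7.
n_{35–54} = 843·1199·2190 / (2.290165 × 10^7) = 96.65.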